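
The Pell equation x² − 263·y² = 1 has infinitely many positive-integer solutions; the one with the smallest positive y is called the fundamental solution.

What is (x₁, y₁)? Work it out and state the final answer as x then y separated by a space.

139128 8579

d=263: √d = [16; 4,1,1,1,1,15,1,1,1,1,4,32] (ℓ=12, even), read p_11/q_11
k=0  a_k=16  p_k/q_k = 16/1
…
k=10  a_k=1  p_k/q_k = 30229/1864
k=11  a_k=4  p_k/q_k = 139128/8579
fundamental: x₁=139128, y₁=8579  (since 19356600384 − 263·73599241 = 1)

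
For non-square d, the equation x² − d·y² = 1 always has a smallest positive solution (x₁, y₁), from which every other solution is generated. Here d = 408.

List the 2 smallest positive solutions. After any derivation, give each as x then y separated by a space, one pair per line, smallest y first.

[20; 5,40] for √408; ℓ=2 ⇒ convergent index 1
a_0=20:  p_0=20·1+0=20,  q_0=20·0+1=1
a_1=5:  p_1=5·20+1=101,  q_1=5·1+0=5
fundamental: x₁=101, y₁=5  (since 10201 − 408·25 = 1)
(x_2, y_2) = (101·101 + 408·5·5, 101·5 + 5·101) = (20401, 1010)

101 5
20401 1010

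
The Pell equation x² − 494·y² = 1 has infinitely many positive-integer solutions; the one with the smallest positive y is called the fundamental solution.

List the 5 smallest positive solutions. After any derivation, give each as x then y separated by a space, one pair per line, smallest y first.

73035 3286
10668222449 479986020
1558307253052395 70111557938114
227621940442695115201 10241195267540325960
33248736838906168224357675 1495931392659503855039086

√494 → a₀=22, period (4,2,2,1,2,1,2,2,4,44); ℓ=10 even so k=9
i=0: a=22 ⇒ p=22, q=1
…
i=3: a=2 ⇒ p=489, q=22
i=4: a=1 ⇒ p=689, q=31
…
i=7: a=2 ⇒ p=6979, q=314
i=8: a=2 ⇒ p=16514, q=743
i=9: a=4 ⇒ p=73035, q=3286
fundamental: x₁=73035, y₁=3286  (since 5334111225 − 494·10797796 = 1)
n=2: (73035,3286)∘(73035,3286) = (73035·73035+494·3286·3286, 73035·3286+3286·73035) = (10668222449,479986020)
n=3: (10668222449,479986020)∘(73035,3286) = (73035·10668222449+494·3286·479986020, 73035·479986020+3286·10668222449) = (1558307253052395,70111557938114)
n=4: (1558307253052395,70111557938114)∘(73035,3286) = (73035·1558307253052395+494·3286·70111557938114, 73035·70111557938114+3286·1558307253052395) = (227621940442695115201,10241195267540325960)
n=5: (227621940442695115201,10241195267540325960)∘(73035,3286) = (73035·227621940442695115201+494·3286·10241195267540325960, 73035·10241195267540325960+3286·227621940442695115201) = (33248736838906168224357675,1495931392659503855039086)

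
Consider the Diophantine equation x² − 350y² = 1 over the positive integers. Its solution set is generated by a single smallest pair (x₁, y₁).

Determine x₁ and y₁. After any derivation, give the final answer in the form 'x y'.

449 24

[18; 1,2,2,2,1,36] for √350; ℓ=6 ⇒ convergent index 5
step 0: (18, 1)  from 18·(1,0) + (0,1)
…
step 3: (131, 7)  from 2·(56,3) + (19,1)
step 4: (318, 17)  from 2·(131,7) + (56,3)
step 5: (449, 24)  from 1·(318,17) + (131,7)
→ (449, 24).  Check: 449²=201601, 350·24²=201600, difference 1.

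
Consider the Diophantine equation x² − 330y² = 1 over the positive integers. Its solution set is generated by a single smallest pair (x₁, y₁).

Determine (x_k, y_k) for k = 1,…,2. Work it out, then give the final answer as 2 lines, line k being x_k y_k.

109 6
23761 1308

[18; 6,36] for √330; ℓ=2 ⇒ convergent index 1
step 0: (18, 1)  from 18·(1,0) + (0,1)
step 1: (109, 6)  from 6·(18,1) + (1,0)
(x₁, y₁) = (109, 6);  109² − 330·6² = 1 ✓
(109+6√330)^2 = 23761 + 1308√330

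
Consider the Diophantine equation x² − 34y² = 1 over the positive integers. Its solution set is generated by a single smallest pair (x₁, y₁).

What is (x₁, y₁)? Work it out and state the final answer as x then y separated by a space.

√34 = [5; 1,4,1,10, …], period ℓ=4 (even) → k=3
a_0=5:  p_0=5·1+0=5,  q_0=5·0+1=1
a_1=1:  p_1=1·5+1=6,  q_1=1·1+0=1
a_2=4:  p_2=4·6+5=29,  q_2=4·1+1=5
a_3=1:  p_3=1·29+6=35,  q_3=1·5+1=6
(x₁, y₁) = (35, 6);  35² − 34·6² = 1 ✓

35 6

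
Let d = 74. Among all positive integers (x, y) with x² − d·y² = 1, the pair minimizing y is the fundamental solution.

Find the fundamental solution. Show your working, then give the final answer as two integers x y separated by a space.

3699 430

√74 = [8; 1,1,1,1,16, …], period ℓ=5 (odd) → k=9
a_0=8:  p_0=8·1+0=8,  q_0=8·0+1=1
a_1=1:  p_1=1·8+1=9,  q_1=1·1+0=1
a_2=1:  p_2=1·9+8=17,  q_2=1·1+1=2
a_3=1:  p_3=1·17+9=26,  q_3=1·2+1=3
a_4=1:  p_4=1·26+17=43,  q_4=1·3+2=5
…
a_7=1:  p_7=1·757+714=1471,  q_7=1·88+83=171
a_8=1:  p_8=1·1471+757=2228,  q_8=1·171+88=259
a_9=1:  p_9=1·2228+1471=3699,  q_9=1·259+171=430
(x₁, y₁) = (3699, 430);  3699² − 74·430² = 1 ✓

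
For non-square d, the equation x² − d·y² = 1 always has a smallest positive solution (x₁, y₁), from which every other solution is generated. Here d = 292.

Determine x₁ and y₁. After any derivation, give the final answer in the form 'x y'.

2281249 133500

√292 = [17; 11,2,1,3,8,3,1,2,11,34, …], period ℓ=10 (even) → k=9
k=0  a_k=17  p_k/q_k = 17/1
k=1  a_k=11  p_k/q_k = 188/11
k=2  a_k=2  p_k/q_k = 393/23
k=3  a_k=1  p_k/q_k = 581/34
…
k=6  a_k=3  p_k/q_k = 55143/3227
…
k=8  a_k=2  p_k/q_k = 200767/11749
k=9  a_k=11  p_k/q_k = 2281249/133500
(x₁, y₁) = (2281249, 133500);  2281249² − 292·133500² = 1 ✓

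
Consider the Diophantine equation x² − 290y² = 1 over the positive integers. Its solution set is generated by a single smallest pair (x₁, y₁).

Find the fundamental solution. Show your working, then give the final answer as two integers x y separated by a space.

[17; 34] for √290; ℓ=1 ⇒ convergent index 1
step 0: (17, 1)  from 17·(1,0) + (0,1)
step 1: (579, 34)  from 34·(17,1) + (1,0)
fundamental: x₁=579, y₁=34  (since 335241 − 290·1156 = 1)

579 34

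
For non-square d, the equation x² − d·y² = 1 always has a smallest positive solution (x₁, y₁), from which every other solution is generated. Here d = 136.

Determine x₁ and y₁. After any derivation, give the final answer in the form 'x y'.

35 3

[11; 1,1,1,22] for √136; ℓ=4 ⇒ convergent index 3
k=0  a_k=11  p_k/q_k = 11/1
k=1  a_k=1  p_k/q_k = 12/1
k=2  a_k=1  p_k/q_k = 23/2
k=3  a_k=1  p_k/q_k = 35/3
→ (35, 3).  Check: 35²=1225, 136·3²=1224, difference 1.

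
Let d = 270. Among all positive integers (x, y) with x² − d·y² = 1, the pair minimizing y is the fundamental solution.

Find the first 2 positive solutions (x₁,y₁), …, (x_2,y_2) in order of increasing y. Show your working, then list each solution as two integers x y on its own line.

√270 = [16; 2,3,6,3,2,32, …], period ℓ=6 (even) → k=5
step 0: (16, 1)  from 16·(1,0) + (0,1)
step 1: (33, 2)  from 2·(16,1) + (1,0)
step 2: (115, 7)  from 3·(33,2) + (16,1)
…
step 4: (2284, 139)  from 3·(723,44) + (115,7)
step 5: (5291, 322)  from 2·(2284,139) + (723,44)
fundamental: x₁=5291, y₁=322  (since 27994681 − 270·103684 = 1)
n=2: (5291,322)∘(5291,322) = (5291·5291+270·322·322, 5291·322+322·5291) = (55989361,3407404)

5291 322
55989361 3407404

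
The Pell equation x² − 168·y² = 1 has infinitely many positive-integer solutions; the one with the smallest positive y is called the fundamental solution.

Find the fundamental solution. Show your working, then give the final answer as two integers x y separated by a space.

13 1

√168 → a₀=12, period (1,24); ℓ=2 even so k=1
i=0: a=12 ⇒ p=12, q=1
i=1: a=1 ⇒ p=13, q=1
fundamental: x₁=13, y₁=1  (since 169 − 168·1 = 1)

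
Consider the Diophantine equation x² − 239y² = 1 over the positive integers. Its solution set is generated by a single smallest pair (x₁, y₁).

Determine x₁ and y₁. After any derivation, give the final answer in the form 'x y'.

6195120 400729

d=239: √d = [15; 2,5,1,2,4,15,4,2,1,5,2,30] (ℓ=12, even), read p_11/q_11
i=0: a=15 ⇒ p=15, q=1
i=1: a=2 ⇒ p=31, q=2
…
i=3: a=1 ⇒ p=201, q=13
…
i=5: a=4 ⇒ p=2489, q=161
i=6: a=15 ⇒ p=37907, q=2452
i=7: a=4 ⇒ p=154117, q=9969
i=8: a=2 ⇒ p=346141, q=22390
i=9: a=1 ⇒ p=500258, q=32359
i=10: a=5 ⇒ p=2847431, q=184185
i=11: a=2 ⇒ p=6195120, q=400729
(x₁, y₁) = (6195120, 400729);  6195120² − 239·400729² = 1 ✓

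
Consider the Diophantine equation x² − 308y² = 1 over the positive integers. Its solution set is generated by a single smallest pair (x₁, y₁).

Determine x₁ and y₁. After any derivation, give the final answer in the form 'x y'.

351 20

[17; 1,1,4,1,1,34] for √308; ℓ=6 ⇒ convergent index 5
i=0: a=17 ⇒ p=17, q=1
i=1: a=1 ⇒ p=18, q=1
i=2: a=1 ⇒ p=35, q=2
i=3: a=4 ⇒ p=158, q=9
i=4: a=1 ⇒ p=193, q=11
i=5: a=1 ⇒ p=351, q=20
(x₁, y₁) = (351, 20);  351² − 308·20² = 1 ✓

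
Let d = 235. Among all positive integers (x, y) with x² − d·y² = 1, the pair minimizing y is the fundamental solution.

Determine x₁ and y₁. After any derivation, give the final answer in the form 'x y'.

[15; 3,30] for √235; ℓ=2 ⇒ convergent index 1
a_0=15:  p_0=15·1+0=15,  q_0=15·0+1=1
a_1=3:  p_1=3·15+1=46,  q_1=3·1+0=3
fundamental: x₁=46, y₁=3  (since 2116 − 235·9 = 1)

46 3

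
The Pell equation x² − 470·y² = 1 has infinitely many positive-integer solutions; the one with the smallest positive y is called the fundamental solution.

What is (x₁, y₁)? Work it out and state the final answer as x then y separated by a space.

1691 78

[21; 1,2,8,2,1,42] for √470; ℓ=6 ⇒ convergent index 5
i=0: a=21 ⇒ p=21, q=1
i=1: a=1 ⇒ p=22, q=1
…
i=4: a=2 ⇒ p=1149, q=53
i=5: a=1 ⇒ p=1691, q=78
→ (1691, 78).  Check: 1691²=2859481, 470·78²=2859480, difference 1.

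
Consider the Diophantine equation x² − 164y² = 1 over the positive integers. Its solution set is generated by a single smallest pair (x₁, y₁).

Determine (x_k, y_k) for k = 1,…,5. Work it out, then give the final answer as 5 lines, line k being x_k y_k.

2049 160
8396801 655680
34410088449 2686976480
141012534067201 11011228959360
577869330197301249 45124013588480800

√164 → a₀=12, period (1,4,6,4,1,24); ℓ=6 even so k=5
i=0: a=12 ⇒ p=12, q=1
i=1: a=1 ⇒ p=13, q=1
i=2: a=4 ⇒ p=64, q=5
…
i=4: a=4 ⇒ p=1652, q=129
i=5: a=1 ⇒ p=2049, q=160
(x₁, y₁) = (2049, 160);  2049² − 164·160² = 1 ✓
n=2: (2049,160)∘(2049,160) = (2049·2049+164·160·160, 2049·160+160·2049) = (8396801,655680)
n=3: (8396801,655680)∘(2049,160) = (2049·8396801+164·160·655680, 2049·655680+160·8396801) = (34410088449,2686976480)
n=4: (34410088449,2686976480)∘(2049,160) = (2049·34410088449+164·160·2686976480, 2049·2686976480+160·34410088449) = (141012534067201,11011228959360)
n=5: (141012534067201,11011228959360)∘(2049,160) = (2049·141012534067201+164·160·11011228959360, 2049·11011228959360+160·141012534067201) = (577869330197301249,45124013588480800)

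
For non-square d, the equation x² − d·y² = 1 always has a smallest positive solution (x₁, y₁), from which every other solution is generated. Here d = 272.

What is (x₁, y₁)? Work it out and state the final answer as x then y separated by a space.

√272 = [16; 2,32, …], period ℓ=2 (even) → k=1
i=0: a=16 ⇒ p=16, q=1
i=1: a=2 ⇒ p=33, q=2
→ (33, 2).  Check: 33²=1089, 272·2²=1088, difference 1.

33 2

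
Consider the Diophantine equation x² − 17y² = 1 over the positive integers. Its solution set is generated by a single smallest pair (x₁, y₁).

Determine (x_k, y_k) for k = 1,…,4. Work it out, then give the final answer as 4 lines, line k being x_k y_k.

√17 = [4; 8, …], period ℓ=1 (odd) → k=1
step 0: (4, 1)  from 4·(1,0) + (0,1)
step 1: (33, 8)  from 8·(4,1) + (1,0)
→ (33, 8).  Check: 33²=1089, 17·8²=1088, difference 1.
n=2: (33,8)∘(33,8) = (33·33+17·8·8, 33·8+8·33) = (2177,528)
n=3: (2177,528)∘(33,8) = (33·2177+17·8·528, 33·528+8·2177) = (143649,34840)
n=4: (143649,34840)∘(33,8) = (33·143649+17·8·34840, 33·34840+8·143649) = (9478657,2298912)

33 8
2177 528
143649 34840
9478657 2298912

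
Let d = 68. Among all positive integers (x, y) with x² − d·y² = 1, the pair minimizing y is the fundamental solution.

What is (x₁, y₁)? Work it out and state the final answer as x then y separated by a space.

33 4

√68 = [8; 4,16, …], period ℓ=2 (even) → k=1
k=0  a_k=8  p_k/q_k = 8/1
k=1  a_k=4  p_k/q_k = 33/4
(x₁, y₁) = (33, 4);  33² − 68·4² = 1 ✓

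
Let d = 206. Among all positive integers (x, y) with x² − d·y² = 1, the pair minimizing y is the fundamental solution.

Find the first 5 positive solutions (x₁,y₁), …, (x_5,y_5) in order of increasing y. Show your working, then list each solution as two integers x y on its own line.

59535 4148
7088832449 493902360
844067279642895 58808954001052
100503090979990675201 7002382152411359280
11966903042143422416540175 833773642828811595468548

[14; 2,1,5,14,5,1,2,28] for √206; ℓ=8 ⇒ convergent index 7
a_0=14:  p_0=14·1+0=14,  q_0=14·0+1=1
…
a_2=1:  p_2=1·29+14=43,  q_2=1·2+1=3
a_3=5:  p_3=5·43+29=244,  q_3=5·3+2=17
…
a_5=5:  p_5=5·3459+244=17539,  q_5=5·241+17=1222
a_6=1:  p_6=1·17539+3459=20998,  q_6=1·1222+241=1463
a_7=2:  p_7=2·20998+17539=59535,  q_7=2·1463+1222=4148
fundamental: x₁=59535, y₁=4148  (since 3544416225 − 206·17205904 = 1)
k=2:  x_2 = 59535·59535+206·4148·4148 = 7088832449,  y_2 = 59535·4148+4148·59535 = 493902360
k=3:  x_3 = 59535·7088832449+206·4148·493902360 = 844067279642895,  y_3 = 59535·493902360+4148·7088832449 = 58808954001052
k=4:  x_4 = 59535·844067279642895+206·4148·58808954001052 = 100503090979990675201,  y_4 = 59535·58808954001052+4148·844067279642895 = 7002382152411359280
k=5:  x_5 = 59535·100503090979990675201+206·4148·7002382152411359280 = 11966903042143422416540175,  y_5 = 59535·7002382152411359280+4148·100503090979990675201 = 833773642828811595468548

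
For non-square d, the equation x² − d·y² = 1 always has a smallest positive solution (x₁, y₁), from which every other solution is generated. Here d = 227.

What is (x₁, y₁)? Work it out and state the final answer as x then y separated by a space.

226 15

d=227: √d = [15; 15,30] (ℓ=2, even), read p_1/q_1
a_0=15:  p_0=15·1+0=15,  q_0=15·0+1=1
a_1=15:  p_1=15·15+1=226,  q_1=15·1+0=15
(x₁, y₁) = (226, 15);  226² − 227·15² = 1 ✓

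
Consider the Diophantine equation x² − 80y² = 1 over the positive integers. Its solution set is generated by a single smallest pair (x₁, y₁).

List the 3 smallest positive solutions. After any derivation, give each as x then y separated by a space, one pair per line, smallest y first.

9 1
161 18
2889 323

√80 = [8; 1,16, …], period ℓ=2 (even) → k=1
k=0  a_k=8  p_k/q_k = 8/1
k=1  a_k=1  p_k/q_k = 9/1
fundamental: x₁=9, y₁=1  (since 81 − 80·1 = 1)
n=2: (9,1)∘(9,1) = (9·9+80·1·1, 9·1+1·9) = (161,18)
n=3: (161,18)∘(9,1) = (9·161+80·1·18, 9·18+1·161) = (2889,323)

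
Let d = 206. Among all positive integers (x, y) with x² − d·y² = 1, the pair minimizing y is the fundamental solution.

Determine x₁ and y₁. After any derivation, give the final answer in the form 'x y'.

59535 4148

√206 = [14; 2,1,5,14,5,1,2,28, …], period ℓ=8 (even) → k=7
i=0: a=14 ⇒ p=14, q=1
i=1: a=2 ⇒ p=29, q=2
i=2: a=1 ⇒ p=43, q=3
…
i=4: a=14 ⇒ p=3459, q=241
i=5: a=5 ⇒ p=17539, q=1222
i=6: a=1 ⇒ p=20998, q=1463
i=7: a=2 ⇒ p=59535, q=4148
(x₁, y₁) = (59535, 4148);  59535² − 206·4148² = 1 ✓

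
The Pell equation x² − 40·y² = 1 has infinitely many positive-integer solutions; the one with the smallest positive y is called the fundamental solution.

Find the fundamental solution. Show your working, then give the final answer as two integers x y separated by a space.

d=40: √d = [6; 3,12] (ℓ=2, even), read p_1/q_1
k=0  a_k=6  p_k/q_k = 6/1
k=1  a_k=3  p_k/q_k = 19/3
(x₁, y₁) = (19, 3);  19² − 40·3² = 1 ✓

19 3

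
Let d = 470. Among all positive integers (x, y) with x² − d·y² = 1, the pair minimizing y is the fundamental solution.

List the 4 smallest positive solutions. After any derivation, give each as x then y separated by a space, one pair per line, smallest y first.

1691 78
5718961 263796
19341524411 892157994
65413029839041 3017278071912

d=470: √d = [21; 1,2,8,2,1,42] (ℓ=6, even), read p_5/q_5
a_0=21:  p_0=21·1+0=21,  q_0=21·0+1=1
a_1=1:  p_1=1·21+1=22,  q_1=1·1+0=1
…
a_4=2:  p_4=2·542+65=1149,  q_4=2·25+3=53
a_5=1:  p_5=1·1149+542=1691,  q_5=1·53+25=78
→ (1691, 78).  Check: 1691²=2859481, 470·78²=2859480, difference 1.
(x_2, y_2) = (1691·1691 + 470·78·78, 1691·78 + 78·1691) = (5718961, 263796)
(x_3, y_3) = (1691·5718961 + 470·78·263796, 1691·263796 + 78·5718961) = (19341524411, 892157994)
(x_4, y_4) = (1691·19341524411 + 470·78·892157994, 1691·892157994 + 78·19341524411) = (65413029839041, 3017278071912)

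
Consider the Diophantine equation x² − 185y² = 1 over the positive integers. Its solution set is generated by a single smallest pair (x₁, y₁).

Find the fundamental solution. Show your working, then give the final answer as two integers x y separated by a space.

9249 680

d=185: √d = [13; 1,1,1,1,26] (ℓ=5, odd), read p_9/q_9
i=0: a=13 ⇒ p=13, q=1
i=1: a=1 ⇒ p=14, q=1
i=2: a=1 ⇒ p=27, q=2
i=3: a=1 ⇒ p=41, q=3
i=4: a=1 ⇒ p=68, q=5
i=5: a=26 ⇒ p=1809, q=133
…
i=7: a=1 ⇒ p=3686, q=271
i=8: a=1 ⇒ p=5563, q=409
i=9: a=1 ⇒ p=9249, q=680
fundamental: x₁=9249, y₁=680  (since 85544001 − 185·462400 = 1)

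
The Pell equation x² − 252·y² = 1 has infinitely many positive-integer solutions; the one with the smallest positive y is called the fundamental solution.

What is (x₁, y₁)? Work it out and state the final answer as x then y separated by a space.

d=252: √d = [15; 1,6,1,30] (ℓ=4, even), read p_3/q_3
i=0: a=15 ⇒ p=15, q=1
i=1: a=1 ⇒ p=16, q=1
i=2: a=6 ⇒ p=111, q=7
i=3: a=1 ⇒ p=127, q=8
(x₁, y₁) = (127, 8);  127² − 252·8² = 1 ✓

127 8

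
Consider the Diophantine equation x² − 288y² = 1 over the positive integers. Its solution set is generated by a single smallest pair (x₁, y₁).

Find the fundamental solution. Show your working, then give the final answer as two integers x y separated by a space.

17 1

d=288: √d = [16; 1,32] (ℓ=2, even), read p_1/q_1
step 0: (16, 1)  from 16·(1,0) + (0,1)
step 1: (17, 1)  from 1·(16,1) + (1,0)
fundamental: x₁=17, y₁=1  (since 289 − 288·1 = 1)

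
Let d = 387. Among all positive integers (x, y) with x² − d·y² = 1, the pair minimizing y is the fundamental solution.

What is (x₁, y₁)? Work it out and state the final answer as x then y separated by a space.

√387 → a₀=19, period (1,2,19,2,1,38); ℓ=6 even so k=5
step 0: (19, 1)  from 19·(1,0) + (0,1)
…
step 4: (2341, 119)  from 2·(1141,58) + (59,3)
step 5: (3482, 177)  from 1·(2341,119) + (1141,58)
(x₁, y₁) = (3482, 177);  3482² − 387·177² = 1 ✓

3482 177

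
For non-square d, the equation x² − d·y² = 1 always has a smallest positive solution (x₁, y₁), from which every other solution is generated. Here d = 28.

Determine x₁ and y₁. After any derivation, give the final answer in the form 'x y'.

127 24

√28 = [5; 3,2,3,10, …], period ℓ=4 (even) → k=3
step 0: (5, 1)  from 5·(1,0) + (0,1)
step 1: (16, 3)  from 3·(5,1) + (1,0)
step 2: (37, 7)  from 2·(16,3) + (5,1)
step 3: (127, 24)  from 3·(37,7) + (16,3)
(x₁, y₁) = (127, 24);  127² − 28·24² = 1 ✓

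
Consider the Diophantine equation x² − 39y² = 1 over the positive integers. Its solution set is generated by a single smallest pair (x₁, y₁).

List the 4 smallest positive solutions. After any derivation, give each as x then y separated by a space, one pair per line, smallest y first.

25 4
1249 200
62425 9996
3120001 499600

√39 = [6; 4,12, …], period ℓ=2 (even) → k=1
a_0=6:  p_0=6·1+0=6,  q_0=6·0+1=1
a_1=4:  p_1=4·6+1=25,  q_1=4·1+0=4
(x₁, y₁) = (25, 4);  25² − 39·4² = 1 ✓
(x_2, y_2) = (25·25 + 39·4·4, 25·4 + 4·25) = (1249, 200)
(x_3, y_3) = (25·1249 + 39·4·200, 25·200 + 4·1249) = (62425, 9996)
(x_4, y_4) = (25·62425 + 39·4·9996, 25·9996 + 4·62425) = (3120001, 499600)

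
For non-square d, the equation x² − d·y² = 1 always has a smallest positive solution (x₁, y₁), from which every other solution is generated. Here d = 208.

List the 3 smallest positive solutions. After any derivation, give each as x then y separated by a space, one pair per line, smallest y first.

649 45
842401 58410
1093435849 75816135

d=208: √d = [14; 2,2,1,2,2,28] (ℓ=6, even), read p_5/q_5
step 0: (14, 1)  from 14·(1,0) + (0,1)
…
step 2: (72, 5)  from 2·(29,2) + (14,1)
…
step 4: (274, 19)  from 2·(101,7) + (72,5)
step 5: (649, 45)  from 2·(274,19) + (101,7)
(x₁, y₁) = (649, 45);  649² − 208·45² = 1 ✓
(649+45√208)^2 = 842401 + 58410√208
(649+45√208)^3 = 1093435849 + 75816135√208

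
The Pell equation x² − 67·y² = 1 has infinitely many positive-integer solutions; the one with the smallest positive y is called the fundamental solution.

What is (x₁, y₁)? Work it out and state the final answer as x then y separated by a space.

d=67: √d = [8; 5,2,1,1,7,1,1,2,5,16] (ℓ=10, even), read p_9/q_9
i=0: a=8 ⇒ p=8, q=1
i=1: a=5 ⇒ p=41, q=5
…
i=4: a=1 ⇒ p=221, q=27
i=5: a=7 ⇒ p=1678, q=205
i=6: a=1 ⇒ p=1899, q=232
…
i=8: a=2 ⇒ p=9053, q=1106
i=9: a=5 ⇒ p=48842, q=5967
(x₁, y₁) = (48842, 5967);  48842² − 67·5967² = 1 ✓

48842 5967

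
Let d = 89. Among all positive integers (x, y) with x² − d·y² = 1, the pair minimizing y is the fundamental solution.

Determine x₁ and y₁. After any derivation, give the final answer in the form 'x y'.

500001 53000

d=89: √d = [9; 2,3,3,2,18] (ℓ=5, odd), read p_9/q_9
i=0: a=9 ⇒ p=9, q=1
…
i=5: a=18 ⇒ p=9217, q=977
i=6: a=2 ⇒ p=18934, q=2007
i=7: a=3 ⇒ p=66019, q=6998
i=8: a=3 ⇒ p=216991, q=23001
i=9: a=2 ⇒ p=500001, q=53000
→ (500001, 53000).  Check: 500001²=250001000001, 89·53000²=250001000000, difference 1.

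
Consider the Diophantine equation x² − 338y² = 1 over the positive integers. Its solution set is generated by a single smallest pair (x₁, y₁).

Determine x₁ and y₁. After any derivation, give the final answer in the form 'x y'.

√338 → a₀=18, period (2,1,1,2,36); ℓ=5 odd so k=9
step 0: (18, 1)  from 18·(1,0) + (0,1)
…
step 2: (55, 3)  from 1·(37,2) + (18,1)
step 3: (92, 5)  from 1·(55,3) + (37,2)
step 4: (239, 13)  from 2·(92,5) + (55,3)
step 5: (8696, 473)  from 36·(239,13) + (92,5)
…
step 8: (43958, 2391)  from 1·(26327,1432) + (17631,959)
step 9: (114243, 6214)  from 2·(43958,2391) + (26327,1432)
fundamental: x₁=114243, y₁=6214  (since 13051463049 − 338·38613796 = 1)

114243 6214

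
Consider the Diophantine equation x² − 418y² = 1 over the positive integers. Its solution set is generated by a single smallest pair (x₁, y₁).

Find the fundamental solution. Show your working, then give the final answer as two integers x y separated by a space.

33857 1656

d=418: √d = [20; 2,4,20,4,2,40] (ℓ=6, even), read p_5/q_5
k=0  a_k=20  p_k/q_k = 20/1
k=1  a_k=2  p_k/q_k = 41/2
…
k=3  a_k=20  p_k/q_k = 3721/182
k=4  a_k=4  p_k/q_k = 15068/737
k=5  a_k=2  p_k/q_k = 33857/1656
fundamental: x₁=33857, y₁=1656  (since 1146296449 − 418·2742336 = 1)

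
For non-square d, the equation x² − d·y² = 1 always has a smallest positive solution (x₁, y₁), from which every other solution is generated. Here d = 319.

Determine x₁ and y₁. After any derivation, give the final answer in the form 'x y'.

12901780 722361

√319 → a₀=17, period (1,6,5,1,4,…,6,1,34); ℓ=14 even so k=13
i=0: a=17 ⇒ p=17, q=1
i=1: a=1 ⇒ p=18, q=1
i=2: a=6 ⇒ p=125, q=7
i=3: a=5 ⇒ p=643, q=36
…
i=5: a=4 ⇒ p=3715, q=208
…
i=10: a=1 ⇒ p=309613, q=17335
i=11: a=5 ⇒ p=1798881, q=100718
i=12: a=6 ⇒ p=11102899, q=621643
i=13: a=1 ⇒ p=12901780, q=722361
(x₁, y₁) = (12901780, 722361);  12901780² − 319·722361² = 1 ✓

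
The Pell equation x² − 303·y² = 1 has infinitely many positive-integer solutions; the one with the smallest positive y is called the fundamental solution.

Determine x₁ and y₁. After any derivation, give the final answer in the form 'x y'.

2524 145

√303 → a₀=17, period (2,2,5,2,2,34); ℓ=6 even so k=5
step 0: (17, 1)  from 17·(1,0) + (0,1)
…
step 2: (87, 5)  from 2·(35,2) + (17,1)
…
step 4: (1027, 59)  from 2·(470,27) + (87,5)
step 5: (2524, 145)  from 2·(1027,59) + (470,27)
→ (2524, 145).  Check: 2524²=6370576, 303·145²=6370575, difference 1.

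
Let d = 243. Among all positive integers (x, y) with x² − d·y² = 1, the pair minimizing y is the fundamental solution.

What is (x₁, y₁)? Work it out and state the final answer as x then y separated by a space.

70226 4505

d=243: √d = [15; 1,1,2,3,15,3,2,1,1,30] (ℓ=10, even), read p_9/q_9
i=0: a=15 ⇒ p=15, q=1
…
i=3: a=2 ⇒ p=78, q=5
…
i=6: a=3 ⇒ p=12424, q=797
…
i=8: a=1 ⇒ p=41325, q=2651
i=9: a=1 ⇒ p=70226, q=4505
(x₁, y₁) = (70226, 4505);  70226² − 243·4505² = 1 ✓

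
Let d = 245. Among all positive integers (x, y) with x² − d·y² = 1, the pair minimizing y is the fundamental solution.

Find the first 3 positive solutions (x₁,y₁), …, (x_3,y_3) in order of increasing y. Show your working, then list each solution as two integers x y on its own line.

51841 3312
5374978561 343394784
557288527109761 35603857991376

[15; 1,1,1,7,6,7,1,1,1,30] for √245; ℓ=10 ⇒ convergent index 9
k=0  a_k=15  p_k/q_k = 15/1
k=1  a_k=1  p_k/q_k = 16/1
k=2  a_k=1  p_k/q_k = 31/2
k=3  a_k=1  p_k/q_k = 47/3
k=4  a_k=7  p_k/q_k = 360/23
k=5  a_k=6  p_k/q_k = 2207/141
k=6  a_k=7  p_k/q_k = 15809/1010
…
k=8  a_k=1  p_k/q_k = 33825/2161
k=9  a_k=1  p_k/q_k = 51841/3312
fundamental: x₁=51841, y₁=3312  (since 2687489281 − 245·10969344 = 1)
(51841+3312√245)^2 = 5374978561 + 343394784√245
(51841+3312√245)^3 = 557288527109761 + 35603857991376√245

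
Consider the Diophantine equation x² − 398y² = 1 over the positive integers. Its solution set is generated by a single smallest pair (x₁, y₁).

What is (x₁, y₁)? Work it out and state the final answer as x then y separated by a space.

399 20

√398 → a₀=19, period (1,18,1,38); ℓ=4 even so k=3
a_0=19:  p_0=19·1+0=19,  q_0=19·0+1=1
a_1=1:  p_1=1·19+1=20,  q_1=1·1+0=1
a_2=18:  p_2=18·20+19=379,  q_2=18·1+1=19
a_3=1:  p_3=1·379+20=399,  q_3=1·19+1=20
fundamental: x₁=399, y₁=20  (since 159201 − 398·400 = 1)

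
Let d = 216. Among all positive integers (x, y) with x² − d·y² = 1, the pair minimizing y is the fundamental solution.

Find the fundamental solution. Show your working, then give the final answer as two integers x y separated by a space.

485 33

d=216: √d = [14; 1,2,3,2,1,28] (ℓ=6, even), read p_5/q_5
a_0=14:  p_0=14·1+0=14,  q_0=14·0+1=1
…
a_2=2:  p_2=2·15+14=44,  q_2=2·1+1=3
a_3=3:  p_3=3·44+15=147,  q_3=3·3+1=10
a_4=2:  p_4=2·147+44=338,  q_4=2·10+3=23
a_5=1:  p_5=1·338+147=485,  q_5=1·23+10=33
fundamental: x₁=485, y₁=33  (since 235225 − 216·1089 = 1)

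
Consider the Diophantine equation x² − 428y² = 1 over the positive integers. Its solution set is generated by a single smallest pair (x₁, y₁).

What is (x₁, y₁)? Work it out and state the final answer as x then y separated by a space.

√428 → a₀=20, period (1,2,4,1,5,10,5,1,4,2,1,40); ℓ=12 even so k=11
k=0  a_k=20  p_k/q_k = 20/1
…
k=3  a_k=4  p_k/q_k = 269/13
…
k=5  a_k=5  p_k/q_k = 1924/93
…
k=8  a_k=1  p_k/q_k = 119350/5769
…
k=10  a_k=2  p_k/q_k = 1273708/61567
k=11  a_k=1  p_k/q_k = 1850887/89466
fundamental: x₁=1850887, y₁=89466  (since 3425782686769 − 428·8004165156 = 1)

1850887 89466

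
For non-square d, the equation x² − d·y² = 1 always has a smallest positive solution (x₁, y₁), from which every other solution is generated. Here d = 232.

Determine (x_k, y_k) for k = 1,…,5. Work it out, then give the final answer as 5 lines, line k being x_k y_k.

d=232: √d = [15; 4,3,7,3,4,30] (ℓ=6, even), read p_5/q_5
step 0: (15, 1)  from 15·(1,0) + (0,1)
…
step 3: (1447, 95)  from 7·(198,13) + (61,4)
step 4: (4539, 298)  from 3·(1447,95) + (198,13)
step 5: (19603, 1287)  from 4·(4539,298) + (1447,95)
(x₁, y₁) = (19603, 1287);  19603² − 232·1287² = 1 ✓
(x_2, y_2) = (19603·19603 + 232·1287·1287, 19603·1287 + 1287·19603) = (768555217, 50458122)
(x_3, y_3) = (19603·768555217 + 232·1287·50458122, 19603·50458122 + 1287·768555217) = (30131975818099, 1978261129845)
(x_4, y_4) = (19603·30131975818099 + 232·1287·1978261129845, 19603·1978261129845 + 1287·30131975818099) = (1181354243155834177, 77559705806244948)
(x_5, y_5) = (19603·1181354243155834177 + 232·1287·77559705806244948, 19603·77559705806244948 + 1287·1181354243155834177) = (46316174427035658925363, 3040805823861378301443)

19603 1287
768555217 50458122
30131975818099 1978261129845
1181354243155834177 77559705806244948
46316174427035658925363 3040805823861378301443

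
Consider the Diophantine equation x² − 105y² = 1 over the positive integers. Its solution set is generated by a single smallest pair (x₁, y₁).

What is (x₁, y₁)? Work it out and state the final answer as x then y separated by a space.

41 4

√105 → a₀=10, period (4,20); ℓ=2 even so k=1
step 0: (10, 1)  from 10·(1,0) + (0,1)
step 1: (41, 4)  from 4·(10,1) + (1,0)
fundamental: x₁=41, y₁=4  (since 1681 − 105·16 = 1)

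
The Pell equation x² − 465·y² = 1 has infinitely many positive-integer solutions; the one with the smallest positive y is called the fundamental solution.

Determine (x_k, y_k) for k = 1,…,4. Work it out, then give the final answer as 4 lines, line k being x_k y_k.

[21; 1,1,3,2,2,2,3,1,1,42] for √465; ℓ=10 ⇒ convergent index 9
k=0  a_k=21  p_k/q_k = 21/1
…
k=2  a_k=1  p_k/q_k = 43/2
k=3  a_k=3  p_k/q_k = 151/7
k=4  a_k=2  p_k/q_k = 345/16
…
k=7  a_k=3  p_k/q_k = 6922/321
k=8  a_k=1  p_k/q_k = 8949/415
k=9  a_k=1  p_k/q_k = 15871/736
→ (15871, 736).  Check: 15871²=251888641, 465·736²=251888640, difference 1.
n=2: (15871,736)∘(15871,736) = (15871·15871+465·736·736, 15871·736+736·15871) = (503777281,23362112)
n=3: (503777281,23362112)∘(15871,736) = (15871·503777281+465·736·23362112, 15871·23362112+736·503777281) = (15990898437631,741560158368)
n=4: (15990898437631,741560158368)∘(15871,736) = (15871·15990898437631+465·736·741560158368, 15871·741560158368+736·15990898437631) = (507583097703505921,23538602523554944)

15871 736
503777281 23362112
15990898437631 741560158368
507583097703505921 23538602523554944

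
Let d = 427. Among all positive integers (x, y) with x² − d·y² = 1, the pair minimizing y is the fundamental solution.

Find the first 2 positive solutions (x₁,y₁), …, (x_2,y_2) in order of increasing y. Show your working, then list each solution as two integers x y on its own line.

62 3
7687 372

d=427: √d = [20; 1,1,1,40] (ℓ=4, even), read p_3/q_3
a_0=20:  p_0=20·1+0=20,  q_0=20·0+1=1
a_1=1:  p_1=1·20+1=21,  q_1=1·1+0=1
a_2=1:  p_2=1·21+20=41,  q_2=1·1+1=2
a_3=1:  p_3=1·41+21=62,  q_3=1·2+1=3
→ (62, 3).  Check: 62²=3844, 427·3²=3843, difference 1.
(x_2, y_2) = (62·62 + 427·3·3, 62·3 + 3·62) = (7687, 372)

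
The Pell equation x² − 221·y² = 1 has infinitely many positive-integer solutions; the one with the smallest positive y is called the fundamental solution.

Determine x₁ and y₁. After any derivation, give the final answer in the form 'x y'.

1665 112

[14; 1,6,2,6,1,28] for √221; ℓ=6 ⇒ convergent index 5
i=0: a=14 ⇒ p=14, q=1
i=1: a=1 ⇒ p=15, q=1
i=2: a=6 ⇒ p=104, q=7
i=3: a=2 ⇒ p=223, q=15
i=4: a=6 ⇒ p=1442, q=97
i=5: a=1 ⇒ p=1665, q=112
→ (1665, 112).  Check: 1665²=2772225, 221·112²=2772224, difference 1.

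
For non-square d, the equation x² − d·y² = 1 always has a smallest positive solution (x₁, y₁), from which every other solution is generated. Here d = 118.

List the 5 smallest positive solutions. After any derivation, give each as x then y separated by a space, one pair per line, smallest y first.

306917 28254
188396089777 17343265836
115643925371868101 10645886241146970
70986173286526887819457 6534806934930865917144
43573726693046301732396700037 4011286680085707263143023126

[10; 1,6,3,2,10,2,3,6,1,20] for √118; ℓ=10 ⇒ convergent index 9
k=0  a_k=10  p_k/q_k = 10/1
…
k=3  a_k=3  p_k/q_k = 239/22
k=4  a_k=2  p_k/q_k = 554/51
…
k=6  a_k=2  p_k/q_k = 12112/1115
…
k=8  a_k=6  p_k/q_k = 264802/24377
k=9  a_k=1  p_k/q_k = 306917/28254
→ (306917, 28254).  Check: 306917²=94198044889, 118·28254²=94198044888, difference 1.
n=2: (306917,28254)∘(306917,28254) = (306917·306917+118·28254·28254, 306917·28254+28254·306917) = (188396089777,17343265836)
n=3: (188396089777,17343265836)∘(306917,28254) = (306917·188396089777+118·28254·17343265836, 306917·17343265836+28254·188396089777) = (115643925371868101,10645886241146970)
n=4: (115643925371868101,10645886241146970)∘(306917,28254) = (306917·115643925371868101+118·28254·10645886241146970, 306917·10645886241146970+28254·115643925371868101) = (70986173286526887819457,6534806934930865917144)
n=5: (70986173286526887819457,6534806934930865917144)∘(306917,28254) = (306917·70986173286526887819457+118·28254·6534806934930865917144, 306917·6534806934930865917144+28254·70986173286526887819457) = (43573726693046301732396700037,4011286680085707263143023126)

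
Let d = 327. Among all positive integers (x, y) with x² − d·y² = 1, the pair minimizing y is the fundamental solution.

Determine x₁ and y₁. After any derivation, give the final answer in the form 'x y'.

217 12

√327 = [18; 12,36, …], period ℓ=2 (even) → k=1
k=0  a_k=18  p_k/q_k = 18/1
k=1  a_k=12  p_k/q_k = 217/12
→ (217, 12).  Check: 217²=47089, 327·12²=47088, difference 1.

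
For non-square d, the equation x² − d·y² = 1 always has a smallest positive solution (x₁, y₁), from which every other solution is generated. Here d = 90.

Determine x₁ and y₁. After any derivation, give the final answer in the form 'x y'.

19 2

√90 = [9; 2,18, …], period ℓ=2 (even) → k=1
i=0: a=9 ⇒ p=9, q=1
i=1: a=2 ⇒ p=19, q=2
→ (19, 2).  Check: 19²=361, 90·2²=360, difference 1.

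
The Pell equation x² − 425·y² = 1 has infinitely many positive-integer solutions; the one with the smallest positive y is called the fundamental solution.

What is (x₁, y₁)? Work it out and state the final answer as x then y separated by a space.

143649 6968

√425 = [20; 1,1,1,1,1,1,40, …], period ℓ=7 (odd) → k=13
a_0=20:  p_0=20·1+0=20,  q_0=20·0+1=1
…
a_2=1:  p_2=1·21+20=41,  q_2=1·1+1=2
a_3=1:  p_3=1·41+21=62,  q_3=1·2+1=3
a_4=1:  p_4=1·62+41=103,  q_4=1·3+2=5
a_5=1:  p_5=1·103+62=165,  q_5=1·5+3=8
…
a_8=1:  p_8=1·10885+268=11153,  q_8=1·528+13=541
…
a_10=1:  p_10=1·22038+11153=33191,  q_10=1·1069+541=1610
a_11=1:  p_11=1·33191+22038=55229,  q_11=1·1610+1069=2679
a_12=1:  p_12=1·55229+33191=88420,  q_12=1·2679+1610=4289
a_13=1:  p_13=1·88420+55229=143649,  q_13=1·4289+2679=6968
fundamental: x₁=143649, y₁=6968  (since 20635035201 − 425·48553024 = 1)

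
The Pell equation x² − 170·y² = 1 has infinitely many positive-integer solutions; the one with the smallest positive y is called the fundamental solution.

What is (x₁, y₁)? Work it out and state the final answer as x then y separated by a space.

339 26

d=170: √d = [13; 26] (ℓ=1, odd), read p_1/q_1
i=0: a=13 ⇒ p=13, q=1
i=1: a=26 ⇒ p=339, q=26
→ (339, 26).  Check: 339²=114921, 170·26²=114920, difference 1.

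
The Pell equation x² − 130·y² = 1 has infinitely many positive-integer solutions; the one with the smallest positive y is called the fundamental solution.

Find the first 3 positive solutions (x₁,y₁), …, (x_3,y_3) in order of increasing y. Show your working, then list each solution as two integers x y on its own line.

6499 570
84474001 7408860
1097993058499 96300361710

d=130: √d = [11; 2,2,22] (ℓ=3, odd), read p_5/q_5
i=0: a=11 ⇒ p=11, q=1
i=1: a=2 ⇒ p=23, q=2
i=2: a=2 ⇒ p=57, q=5
i=3: a=22 ⇒ p=1277, q=112
i=4: a=2 ⇒ p=2611, q=229
i=5: a=2 ⇒ p=6499, q=570
fundamental: x₁=6499, y₁=570  (since 42237001 − 130·324900 = 1)
n=2: (6499,570)∘(6499,570) = (6499·6499+130·570·570, 6499·570+570·6499) = (84474001,7408860)
n=3: (84474001,7408860)∘(6499,570) = (6499·84474001+130·570·7408860, 6499·7408860+570·84474001) = (1097993058499,96300361710)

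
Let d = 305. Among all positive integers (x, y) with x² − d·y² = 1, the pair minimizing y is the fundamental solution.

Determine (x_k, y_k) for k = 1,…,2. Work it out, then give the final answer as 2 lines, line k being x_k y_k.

489 28
478241 27384

[17; 2,6,2,34] for √305; ℓ=4 ⇒ convergent index 3
k=0  a_k=17  p_k/q_k = 17/1
…
k=2  a_k=6  p_k/q_k = 227/13
k=3  a_k=2  p_k/q_k = 489/28
→ (489, 28).  Check: 489²=239121, 305·28²=239120, difference 1.
n=2: (489,28)∘(489,28) = (489·489+305·28·28, 489·28+28·489) = (478241,27384)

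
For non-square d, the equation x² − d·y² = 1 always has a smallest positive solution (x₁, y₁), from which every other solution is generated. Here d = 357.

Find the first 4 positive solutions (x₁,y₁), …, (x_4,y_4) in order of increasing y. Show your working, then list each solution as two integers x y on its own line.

√357 = [18; 1,8,2,8,1,36, …], period ℓ=6 (even) → k=5
a_0=18:  p_0=18·1+0=18,  q_0=18·0+1=1
…
a_4=8:  p_4=8·359+170=3042,  q_4=8·19+9=161
a_5=1:  p_5=1·3042+359=3401,  q_5=1·161+19=180
fundamental: x₁=3401, y₁=180  (since 11566801 − 357·32400 = 1)
k=2:  x_2 = 3401·3401+357·180·180 = 23133601,  y_2 = 3401·180+180·3401 = 1224360
k=3:  x_3 = 3401·23133601+357·180·1224360 = 157354750601,  y_3 = 3401·1224360+180·23133601 = 8328096540
k=4:  x_4 = 3401·157354750601+357·180·8328096540 = 1070326990454401,  y_4 = 3401·8328096540+180·157354750601 = 56647711440720

3401 180
23133601 1224360
157354750601 8328096540
1070326990454401 56647711440720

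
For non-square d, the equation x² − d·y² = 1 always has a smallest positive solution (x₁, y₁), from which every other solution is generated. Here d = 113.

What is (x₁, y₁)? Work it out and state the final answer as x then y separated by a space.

1204353 113296

d=113: √d = [10; 1,1,1,2,2,1,1,1,20] (ℓ=9, odd), read p_17/q_17
step 0: (10, 1)  from 10·(1,0) + (0,1)
step 1: (11, 1)  from 1·(10,1) + (1,0)
step 2: (21, 2)  from 1·(11,1) + (10,1)
step 3: (32, 3)  from 1·(21,2) + (11,1)
…
step 5: (202, 19)  from 2·(85,8) + (32,3)
step 6: (287, 27)  from 1·(202,19) + (85,8)
…
step 9: (16009, 1506)  from 20·(776,73) + (489,46)
step 10: (16785, 1579)  from 1·(16009,1506) + (776,73)
…
step 12: (49579, 4664)  from 1·(32794,3085) + (16785,1579)
step 13: (131952, 12413)  from 2·(49579,4664) + (32794,3085)
…
step 15: (445435, 41903)  from 1·(313483,29490) + (131952,12413)
step 16: (758918, 71393)  from 1·(445435,41903) + (313483,29490)
step 17: (1204353, 113296)  from 1·(758918,71393) + (445435,41903)
(x₁, y₁) = (1204353, 113296);  1204353² − 113·113296² = 1 ✓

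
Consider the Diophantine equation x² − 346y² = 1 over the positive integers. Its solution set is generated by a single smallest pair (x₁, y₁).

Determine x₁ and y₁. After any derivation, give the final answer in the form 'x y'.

17299 930

[18; 1,1,1,1,36] for √346; ℓ=5 ⇒ convergent index 9
step 0: (18, 1)  from 18·(1,0) + (0,1)
…
step 4: (93, 5)  from 1·(56,3) + (37,2)
step 5: (3404, 183)  from 36·(93,5) + (56,3)
…
step 8: (10398, 559)  from 1·(6901,371) + (3497,188)
step 9: (17299, 930)  from 1·(10398,559) + (6901,371)
→ (17299, 930).  Check: 17299²=299255401, 346·930²=299255400, difference 1.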